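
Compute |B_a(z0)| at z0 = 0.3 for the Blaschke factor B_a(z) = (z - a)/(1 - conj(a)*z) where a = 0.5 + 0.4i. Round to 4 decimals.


Step 1: Numerator z0 - a = 0.3 - (0.5 + 0.4i) = -0.2 - 0.4i
Step 2: Denominator 1 - conj(a)*z0 = 1 - (0.5 - 0.4i)*0.3 = 0.85 + 0.12i
Step 3: |z0 - a|^2 = (-0.2)^2 + (-0.4)^2 = 0.2; |1 - conj(a)*z0|^2 = 0.85^2 + 0.12^2 = 0.7369
Step 4: |B_a(0.3)| = sqrt(0.2 / 0.7369) = sqrt(0.271407)
Step 5: = 0.521

0.521


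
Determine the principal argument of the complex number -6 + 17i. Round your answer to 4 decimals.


Step 1: z = -6 + 17i
Step 2: arg(z) = atan2(17, -6)
Step 3: arg(z) = 1.9101

1.9101


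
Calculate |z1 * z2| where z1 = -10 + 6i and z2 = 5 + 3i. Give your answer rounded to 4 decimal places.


Step 1: |z1| = sqrt((-10)^2 + 6^2) = sqrt(136)
Step 2: |z2| = sqrt(5^2 + 3^2) = sqrt(34)
Step 3: |z1*z2| = |z1|*|z2| = sqrt(136) * sqrt(34) = sqrt(136 * 34) = sqrt(4624)
Step 4: = 68.0

68.0


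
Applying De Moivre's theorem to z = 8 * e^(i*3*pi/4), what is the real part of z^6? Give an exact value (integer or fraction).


Step 1: By De Moivre's theorem, z^6 = 8^6 * e^(i*6*3*pi/4) = 262144 * (cos(9*pi/2) + i*sin(9*pi/2))
Step 2: |z|^6 = 8^6 = 262144
Step 3: Reduce the angle mod 2*pi: 9*pi/2 - 4*pi = pi/2
Step 4: cos(pi/2) = 0
Step 5: Re(z^6) = 262144 * 0 = 0

0


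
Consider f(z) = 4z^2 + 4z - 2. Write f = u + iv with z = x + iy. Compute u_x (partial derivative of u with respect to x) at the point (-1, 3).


Step 1: f(z) = 4(x+iy)^2 + 4(x+iy) - 2
Step 2: u = 4(x^2 - y^2) + 4x - 2
Step 3: u_x = 8x + 4
Step 4: At (-1, 3): u_x = -8 + 4 = -4

-4


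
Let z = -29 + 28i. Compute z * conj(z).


Step 1: conj(z) = -29 - 28i
Step 2: z * conj(z) = (-29)^2 + 28^2
Step 3: = 841 + 784 = 1625

1625


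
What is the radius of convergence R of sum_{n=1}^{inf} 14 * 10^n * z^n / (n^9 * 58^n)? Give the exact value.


Step 1: General term a_n = 14 * 10^n / (n^9 * 58^n)
Step 2: By the root test, |a_n|^(1/n) = 14^(1/n) * 10 / (n^(9/n) * 58) -> 10/58 as n -> infinity (since 14^(1/n) -> 1 and n^(9/n) -> 1)
Step 3: R = 1/lim|a_n|^(1/n) = 58/10 = 29/5

29/5


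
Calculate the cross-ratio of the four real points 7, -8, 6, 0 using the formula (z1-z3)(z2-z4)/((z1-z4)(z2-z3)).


Step 1: (z1-z3)(z2-z4) = 1 * (-8) = -8
Step 2: (z1-z4)(z2-z3) = 7 * (-14) = -98
Step 3: Cross-ratio = 8/98 = 4/49

4/49


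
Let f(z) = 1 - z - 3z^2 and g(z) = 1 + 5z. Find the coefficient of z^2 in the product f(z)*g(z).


Step 1: z^2 term in f*g comes from: (1)*(0) + (-z)*(5z) + (-3z^2)*(1)
Step 2: = 0 - 5 - 3
Step 3: = -8

-8


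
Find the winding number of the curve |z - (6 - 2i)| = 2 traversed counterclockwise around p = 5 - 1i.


Step 1: Center c = (6, -2), radius = 2
Step 2: |p - c|^2 = (-1)^2 + 1^2 = 2
Step 3: r^2 = 4
Step 4: |p-c| < r so winding number = 1

1


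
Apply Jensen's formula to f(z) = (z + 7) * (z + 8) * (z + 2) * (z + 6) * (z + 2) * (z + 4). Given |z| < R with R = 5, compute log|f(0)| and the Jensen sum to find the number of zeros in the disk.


Jensen's formula: (1/2pi)*integral log|f(Re^it)|dt = log|f(0)| + sum_{|a_k|<R} log(R/|a_k|)
Step 1: f(0) = 7 * 8 * 2 * 6 * 2 * 4 = 5376
Step 2: log|f(0)| = log|-7| + log|-8| + log|-2| + log|-6| + log|-2| + log|-4| = 8.5897
Step 3: Zeros inside |z| < 5: -2, -2, -4
Step 4: Jensen sum = log(5/2) + log(5/2) + log(5/4) = 2.0557
Step 5: n(R) = number of terms in the Jensen sum = count of zeros inside |z| < 5 = 3

3


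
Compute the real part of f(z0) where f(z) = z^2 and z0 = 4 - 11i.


Step 1: z0 = 4 - 11i
Step 2: z0^2 = 4^2 - (-11)^2 - 88i
Step 3: real part = 16 - 121 = -105

-105


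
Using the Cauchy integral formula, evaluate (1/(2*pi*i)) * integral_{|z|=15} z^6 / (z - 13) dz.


Step 1: f(z) = z^6, a = 13 is inside |z| = 15
Step 2: By Cauchy integral formula: (1/(2pi*i)) * integral = f(a)
Step 3: f(13) = 13^6 = 4826809

4826809


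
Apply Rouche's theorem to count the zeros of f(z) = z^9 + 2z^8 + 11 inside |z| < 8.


Step 1: On |z| = 8 the three terms have sizes |z^9| = 8^9 = 134217728, |2z^8| = 2*8^8 = 33554432, |11| = 11
Step 2: The dominant term is g(z) = z^9; let h(z) = 2z^8 + 11 so f = g + h
Step 3: On |z| = 8: |g| = 134217728 and |h| <= 33554432 + 11 = 33554443
Step 4: Since 134217728 > 33554443, |h| < |g| on |z| = 8, so by Rouche f has the same number of zeros as g inside |z| < 8
Step 5: g(z) = z^9 has 9 zeros (all at the origin) inside |z| < 8. Answer = 9

9


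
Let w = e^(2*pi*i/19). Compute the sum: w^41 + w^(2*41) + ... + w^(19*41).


Step 1: The sum sum_{j=1}^{n} w^(k*j) equals n if n | k, else 0.
Step 2: Here n = 19, k = 41
Step 3: Does n divide k? 19 | 41 -> False
Step 4: Sum = 0

0


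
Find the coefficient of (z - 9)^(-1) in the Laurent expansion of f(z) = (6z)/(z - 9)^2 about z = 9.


Step 1: Write the numerator in powers of (z - 9): 6z = 6(z - 9) + (6*9 + 0) = 6(z - 9) + 54
Step 2: Divide by (z - 9)^2: f(z) = 54(z - 9)^(-2) + 6(z - 9)^(-1)
Step 3: This finite sum is the Laurent series of f about z = 9.
Step 4: Coefficient of (z - 9)^(-1) = coefficient of (z - 9) in the re-centred numerator = 6

6


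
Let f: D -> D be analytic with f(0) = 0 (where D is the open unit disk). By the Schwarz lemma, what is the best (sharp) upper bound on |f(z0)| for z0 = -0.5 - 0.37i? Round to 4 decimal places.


Step 1: Schwarz lemma: if f: D -> D is analytic with f(0) = 0, then |f(z)| <= |z| for all z in D, and this is sharp (f(z) = z).
Step 2: |z0|^2 = (-0.5)^2 + (-0.37)^2 = 0.3869
Step 3: |z0| = sqrt(0.3869) = 0.622013
Step 4: Best bound = |z0| = 0.622

0.622


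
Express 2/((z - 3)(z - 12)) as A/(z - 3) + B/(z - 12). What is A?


Step 1: Multiply both sides by (z - 3) and set z = 3
Step 2: A = 2 / (3 - 12)
Step 3: A = 2 / (-9)
Step 4: A = -2/9

-2/9


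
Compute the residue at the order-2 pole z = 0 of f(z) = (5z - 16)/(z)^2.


Step 1: Pole of order 2 at z = 0
Step 2: Res = lim d/dz [(z)^2 * f(z)] as z -> 0
Step 3: (z)^2 * f(z) = 5z - 16
Step 4: d/dz[5z - 16] = 5

5


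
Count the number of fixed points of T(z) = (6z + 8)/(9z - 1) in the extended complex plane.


Step 1: Fixed points satisfy T(z) = z
Step 2: 9z^2 - 7z - 8 = 0
Step 3: Discriminant = (-7)^2 - 4*9*(-8) = 337
Step 4: Number of fixed points = 2

2


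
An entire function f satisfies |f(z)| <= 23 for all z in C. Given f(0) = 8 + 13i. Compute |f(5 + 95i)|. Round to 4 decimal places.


Step 1: By Liouville's theorem, a bounded entire function is constant.
Step 2: f(z) = f(0) = 8 + 13i for all z.
Step 3: |f(w)| = |8 + 13i| = sqrt(64 + 169)
Step 4: = 15.2643

15.2643


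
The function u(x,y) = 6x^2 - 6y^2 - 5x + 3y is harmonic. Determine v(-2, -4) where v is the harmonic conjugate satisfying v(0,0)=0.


Step 1: v_x = -u_y = 12y - 3
Step 2: v_y = u_x = 12x - 5
Step 3: v = 12xy - 3x - 5y + C
Step 4: v(0,0) = 0 => C = 0
Step 5: v(-2, -4) = 122

122


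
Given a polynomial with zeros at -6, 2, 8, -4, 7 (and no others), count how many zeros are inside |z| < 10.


Step 1: Check each root:
  z = -6: |-6| = 6 < 10
  z = 2: |2| = 2 < 10
  z = 8: |8| = 8 < 10
  z = -4: |-4| = 4 < 10
  z = 7: |7| = 7 < 10
Step 2: Count = 5

5


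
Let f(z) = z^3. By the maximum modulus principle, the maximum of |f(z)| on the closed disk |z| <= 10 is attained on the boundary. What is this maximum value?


Step 1: On |z| = 10, |f(z)| = |z|^3 = 10^3
Step 2: By maximum modulus principle, maximum is on boundary.
Step 3: Maximum = 1000 = 1000

1000


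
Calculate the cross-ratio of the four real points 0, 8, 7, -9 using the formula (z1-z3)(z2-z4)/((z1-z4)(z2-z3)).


Step 1: (z1-z3)(z2-z4) = (-7) * 17 = -119
Step 2: (z1-z4)(z2-z3) = 9 * 1 = 9
Step 3: Cross-ratio = -119/9 = -119/9

-119/9


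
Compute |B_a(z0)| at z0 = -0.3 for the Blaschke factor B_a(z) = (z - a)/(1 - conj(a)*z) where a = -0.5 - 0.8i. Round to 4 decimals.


Step 1: Numerator z0 - a = -0.3 - (-0.5 - 0.8i) = 0.2 + 0.8i
Step 2: Denominator 1 - conj(a)*z0 = 1 - (-0.5 + 0.8i)*(-0.3) = 0.85 + 0.24i
Step 3: |z0 - a|^2 = 0.2^2 + 0.8^2 = 0.68; |1 - conj(a)*z0|^2 = 0.85^2 + 0.24^2 = 0.7801
Step 4: |B_a(-0.3)| = sqrt(0.68 / 0.7801) = sqrt(0.871683)
Step 5: = 0.9336

0.9336


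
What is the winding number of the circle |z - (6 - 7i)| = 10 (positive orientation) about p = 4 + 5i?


Step 1: Center c = (6, -7), radius = 10
Step 2: |p - c|^2 = (-2)^2 + 12^2 = 148
Step 3: r^2 = 100
Step 4: |p-c| > r so winding number = 0

0


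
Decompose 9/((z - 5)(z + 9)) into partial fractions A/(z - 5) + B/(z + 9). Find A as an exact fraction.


Step 1: Multiply both sides by (z - 5) and set z = 5
Step 2: A = 9 / (5 + 9)
Step 3: A = 9 / 14
Step 4: A = 9/14

9/14


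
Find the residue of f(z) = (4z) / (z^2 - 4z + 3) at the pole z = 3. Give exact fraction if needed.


Step 1: Q(z) = z^2 - 4z + 3 = (z - 3)(z - 1)
Step 2: Q'(z) = 2z - 4
Step 3: Q'(3) = 2, P(3) = 12
Step 4: Res = P(3)/Q'(3) = 12/2 = 6

6


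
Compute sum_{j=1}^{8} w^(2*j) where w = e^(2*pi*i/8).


Step 1: The sum sum_{j=1}^{n} w^(k*j) equals n if n | k, else 0.
Step 2: Here n = 8, k = 2
Step 3: Does n divide k? 8 | 2 -> False
Step 4: Sum = 0

0


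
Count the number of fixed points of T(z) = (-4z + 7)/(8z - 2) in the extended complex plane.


Step 1: Fixed points satisfy T(z) = z
Step 2: 8z^2 + 2z - 7 = 0
Step 3: Discriminant = 2^2 - 4*8*(-7) = 228
Step 4: Number of fixed points = 2

2


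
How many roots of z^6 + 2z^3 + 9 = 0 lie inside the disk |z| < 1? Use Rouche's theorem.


Step 1: On |z| = 1 the three terms have sizes |z^6| = 1^6 = 1, |2z^3| = 2*1^3 = 2, |9| = 9
Step 2: The dominant term is g(z) = 9; let h(z) = z^6 + 2z^3 so f = g + h
Step 3: On |z| = 1: |g| = 9 and |h| <= 1 + 2 = 3
Step 4: Since 9 > 3, |h| < |g| on |z| = 1, so by Rouche f has the same number of zeros as g inside |z| < 1
Step 5: g(z) = 9 is a nonzero constant with no zeros inside |z| < 1. Answer = 0

0


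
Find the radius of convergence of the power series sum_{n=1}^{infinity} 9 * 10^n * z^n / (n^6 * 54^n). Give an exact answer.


Step 1: General term a_n = 9 * 10^n / (n^6 * 54^n)
Step 2: By the root test, |a_n|^(1/n) = 9^(1/n) * 10 / (n^(6/n) * 54) -> 10/54 as n -> infinity (since 9^(1/n) -> 1 and n^(6/n) -> 1)
Step 3: R = 1/lim|a_n|^(1/n) = 54/10 = 27/5

27/5


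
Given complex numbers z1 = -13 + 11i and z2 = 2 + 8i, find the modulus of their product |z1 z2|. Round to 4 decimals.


Step 1: |z1| = sqrt((-13)^2 + 11^2) = sqrt(290)
Step 2: |z2| = sqrt(2^2 + 8^2) = sqrt(68)
Step 3: |z1*z2| = |z1|*|z2| = sqrt(290) * sqrt(68) = sqrt(290 * 68) = sqrt(19720)
Step 4: = 140.4279

140.4279


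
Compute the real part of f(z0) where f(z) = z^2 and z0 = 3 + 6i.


Step 1: z0 = 3 + 6i
Step 2: z0^2 = 3^2 - 6^2 + 36i
Step 3: real part = 9 - 36 = -27

-27


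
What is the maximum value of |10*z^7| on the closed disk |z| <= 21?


Step 1: On |z| = 21, |f(z)| = 10 * |z|^7 = 10 * 21^7
Step 2: By maximum modulus principle, maximum is on boundary.
Step 3: Maximum = 10 * 1801088541 = 18010885410

18010885410


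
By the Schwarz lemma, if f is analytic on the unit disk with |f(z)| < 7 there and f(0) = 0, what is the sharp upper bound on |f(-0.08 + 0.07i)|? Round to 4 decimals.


Step 1: g = f/7 maps D -> D with g(0) = 0, so by the Schwarz lemma |g(z)| <= |z|, i.e. |f(z)| <= 7|z|; this is sharp (f(z) = 7z).
Step 2: |z0|^2 = (-0.08)^2 + 0.07^2 = 0.0113
Step 3: |z0| = sqrt(0.0113) = 0.106301
Step 4: Best bound = 7 * |z0| = 7 * 0.106301 = 0.7441

0.7441


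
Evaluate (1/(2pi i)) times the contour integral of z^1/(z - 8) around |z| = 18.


Step 1: f(z) = z^1, a = 8 is inside |z| = 18
Step 2: By Cauchy integral formula: (1/(2pi*i)) * integral = f(a)
Step 3: f(8) = 8^1 = 8

8


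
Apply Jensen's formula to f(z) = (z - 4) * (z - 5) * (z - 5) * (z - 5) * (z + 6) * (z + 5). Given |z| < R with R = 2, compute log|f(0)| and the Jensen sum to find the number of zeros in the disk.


Jensen's formula: (1/2pi)*integral log|f(Re^it)|dt = log|f(0)| + sum_{|a_k|<R} log(R/|a_k|)
Step 1: f(0) = (-4) * (-5) * (-5) * (-5) * 6 * 5 = 15000
Step 2: log|f(0)| = log|4| + log|5| + log|5| + log|5| + log|-6| + log|-5| = 9.6158
Step 3: Zeros inside |z| < 2: none
Step 4: Jensen sum = (empty sum) = 0
Step 5: n(R) = number of terms in the Jensen sum = count of zeros inside |z| < 2 = 0

0


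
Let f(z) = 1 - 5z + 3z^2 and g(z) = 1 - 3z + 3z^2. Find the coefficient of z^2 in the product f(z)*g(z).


Step 1: z^2 term in f*g comes from: (1)*(3z^2) + (-5z)*(-3z) + (3z^2)*(1)
Step 2: = 3 + 15 + 3
Step 3: = 21

21


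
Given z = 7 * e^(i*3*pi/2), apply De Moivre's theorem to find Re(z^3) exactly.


Step 1: By De Moivre's theorem, z^3 = 7^3 * e^(i*3*3*pi/2) = 343 * (cos(9*pi/2) + i*sin(9*pi/2))
Step 2: |z|^3 = 7^3 = 343
Step 3: Reduce the angle mod 2*pi: 9*pi/2 - 4*pi = pi/2
Step 4: cos(pi/2) = 0
Step 5: Re(z^3) = 343 * 0 = 0

0


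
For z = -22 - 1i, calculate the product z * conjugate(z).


Step 1: conj(z) = -22 + 1i
Step 2: z * conj(z) = (-22)^2 + (-1)^2
Step 3: = 484 + 1 = 485

485


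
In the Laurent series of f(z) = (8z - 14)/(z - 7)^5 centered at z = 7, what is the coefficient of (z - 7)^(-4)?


Step 1: Write the numerator in powers of (z - 7): 8z - 14 = 8(z - 7) + (8*7 - 14) = 8(z - 7) + 42
Step 2: Divide by (z - 7)^5: f(z) = 42(z - 7)^(-5) + 8(z - 7)^(-4)
Step 3: This finite sum is the Laurent series of f about z = 7.
Step 4: Coefficient of (z - 7)^(-4) = coefficient of (z - 7) in the re-centred numerator = 8

8


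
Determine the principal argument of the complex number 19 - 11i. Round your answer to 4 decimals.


Step 1: z = 19 - 11i
Step 2: arg(z) = atan2(-11, 19)
Step 3: arg(z) = -0.5248

-0.5248


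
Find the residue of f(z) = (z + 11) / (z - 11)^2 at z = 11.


Step 1: Pole of order 2 at z = 11
Step 2: Res = lim d/dz [(z - 11)^2 * f(z)] as z -> 11
Step 3: (z - 11)^2 * f(z) = z + 11
Step 4: d/dz[z + 11] = 1

1


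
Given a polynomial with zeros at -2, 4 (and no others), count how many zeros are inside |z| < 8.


Step 1: Check each root:
  z = -2: |-2| = 2 < 8
  z = 4: |4| = 4 < 8
Step 2: Count = 2

2


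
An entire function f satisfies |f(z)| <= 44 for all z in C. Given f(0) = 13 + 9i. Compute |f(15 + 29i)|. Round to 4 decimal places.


Step 1: By Liouville's theorem, a bounded entire function is constant.
Step 2: f(z) = f(0) = 13 + 9i for all z.
Step 3: |f(w)| = |13 + 9i| = sqrt(169 + 81)
Step 4: = 15.8114

15.8114


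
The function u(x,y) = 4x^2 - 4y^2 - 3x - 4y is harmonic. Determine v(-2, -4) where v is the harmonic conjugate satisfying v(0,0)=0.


Step 1: v_x = -u_y = 8y + 4
Step 2: v_y = u_x = 8x - 3
Step 3: v = 8xy + 4x - 3y + C
Step 4: v(0,0) = 0 => C = 0
Step 5: v(-2, -4) = 68

68


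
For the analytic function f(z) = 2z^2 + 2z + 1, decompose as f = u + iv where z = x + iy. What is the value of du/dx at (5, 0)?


Step 1: f(z) = 2(x+iy)^2 + 2(x+iy) + 1
Step 2: u = 2(x^2 - y^2) + 2x + 1
Step 3: u_x = 4x + 2
Step 4: At (5, 0): u_x = 20 + 2 = 22

22


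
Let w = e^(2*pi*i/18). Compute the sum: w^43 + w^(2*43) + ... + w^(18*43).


Step 1: The sum sum_{j=1}^{n} w^(k*j) equals n if n | k, else 0.
Step 2: Here n = 18, k = 43
Step 3: Does n divide k? 18 | 43 -> False
Step 4: Sum = 0

0


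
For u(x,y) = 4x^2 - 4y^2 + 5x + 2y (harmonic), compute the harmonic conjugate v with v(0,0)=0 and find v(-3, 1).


Step 1: v_x = -u_y = 8y - 2
Step 2: v_y = u_x = 8x + 5
Step 3: v = 8xy - 2x + 5y + C
Step 4: v(0,0) = 0 => C = 0
Step 5: v(-3, 1) = -13

-13


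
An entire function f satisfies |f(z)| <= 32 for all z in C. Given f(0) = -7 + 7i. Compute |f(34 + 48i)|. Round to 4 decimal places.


Step 1: By Liouville's theorem, a bounded entire function is constant.
Step 2: f(z) = f(0) = -7 + 7i for all z.
Step 3: |f(w)| = |-7 + 7i| = sqrt(49 + 49)
Step 4: = 9.8995

9.8995


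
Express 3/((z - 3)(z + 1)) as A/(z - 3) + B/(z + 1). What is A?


Step 1: Multiply both sides by (z - 3) and set z = 3
Step 2: A = 3 / (3 + 1)
Step 3: A = 3 / 4
Step 4: A = 3/4

3/4


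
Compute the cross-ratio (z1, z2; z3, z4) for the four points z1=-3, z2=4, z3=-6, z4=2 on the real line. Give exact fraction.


Step 1: (z1-z3)(z2-z4) = 3 * 2 = 6
Step 2: (z1-z4)(z2-z3) = (-5) * 10 = -50
Step 3: Cross-ratio = -6/50 = -3/25

-3/25


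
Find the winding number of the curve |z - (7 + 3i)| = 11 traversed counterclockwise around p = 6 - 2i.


Step 1: Center c = (7, 3), radius = 11
Step 2: |p - c|^2 = (-1)^2 + (-5)^2 = 26
Step 3: r^2 = 121
Step 4: |p-c| < r so winding number = 1

1


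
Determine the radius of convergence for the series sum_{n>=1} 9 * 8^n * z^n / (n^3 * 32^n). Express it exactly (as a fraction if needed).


Step 1: General term a_n = 9 * 8^n / (n^3 * 32^n)
Step 2: By the root test, |a_n|^(1/n) = 9^(1/n) * 8 / (n^(3/n) * 32) -> 8/32 as n -> infinity (since 9^(1/n) -> 1 and n^(3/n) -> 1)
Step 3: R = 1/lim|a_n|^(1/n) = 32/8 = 4

4


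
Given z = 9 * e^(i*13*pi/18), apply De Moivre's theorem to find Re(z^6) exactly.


Step 1: By De Moivre's theorem, z^6 = 9^6 * e^(i*6*13*pi/18) = 531441 * (cos(13*pi/3) + i*sin(13*pi/3))
Step 2: |z|^6 = 9^6 = 531441
Step 3: Reduce the angle mod 2*pi: 13*pi/3 - 4*pi = pi/3
Step 4: cos(pi/3) = 1/2
Step 5: Re(z^6) = 531441 * 1/2 = 531441/2

531441/2


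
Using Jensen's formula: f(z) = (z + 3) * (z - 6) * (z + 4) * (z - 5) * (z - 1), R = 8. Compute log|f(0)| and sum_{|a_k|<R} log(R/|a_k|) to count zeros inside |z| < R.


Jensen's formula: (1/2pi)*integral log|f(Re^it)|dt = log|f(0)| + sum_{|a_k|<R} log(R/|a_k|)
Step 1: f(0) = 3 * (-6) * 4 * (-5) * (-1) = -360
Step 2: log|f(0)| = log|-3| + log|6| + log|-4| + log|5| + log|1| = 5.8861
Step 3: Zeros inside |z| < 8: -3, 6, -4, 5, 1
Step 4: Jensen sum = log(8/3) + log(8/6) + log(8/4) + log(8/5) + log(8/1) = 4.5111
Step 5: n(R) = number of terms in the Jensen sum = count of zeros inside |z| < 8 = 5

5


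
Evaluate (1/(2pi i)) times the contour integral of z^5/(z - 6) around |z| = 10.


Step 1: f(z) = z^5, a = 6 is inside |z| = 10
Step 2: By Cauchy integral formula: (1/(2pi*i)) * integral = f(a)
Step 3: f(6) = 6^5 = 7776

7776


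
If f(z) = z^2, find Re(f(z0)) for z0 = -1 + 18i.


Step 1: z0 = -1 + 18i
Step 2: z0^2 = (-1)^2 - 18^2 - 36i
Step 3: real part = 1 - 324 = -323

-323


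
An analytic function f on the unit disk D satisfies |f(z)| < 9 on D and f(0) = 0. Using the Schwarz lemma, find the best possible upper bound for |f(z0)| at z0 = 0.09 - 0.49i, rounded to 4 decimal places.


Step 1: g = f/9 maps D -> D with g(0) = 0, so by the Schwarz lemma |g(z)| <= |z|, i.e. |f(z)| <= 9|z|; this is sharp (f(z) = 9z).
Step 2: |z0|^2 = 0.09^2 + (-0.49)^2 = 0.2482
Step 3: |z0| = sqrt(0.2482) = 0.498197
Step 4: Best bound = 9 * |z0| = 9 * 0.498197 = 4.4838

4.4838


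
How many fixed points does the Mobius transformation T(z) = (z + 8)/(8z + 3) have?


Step 1: Fixed points satisfy T(z) = z
Step 2: 8z^2 + 2z - 8 = 0
Step 3: Discriminant = 2^2 - 4*8*(-8) = 260
Step 4: Number of fixed points = 2

2


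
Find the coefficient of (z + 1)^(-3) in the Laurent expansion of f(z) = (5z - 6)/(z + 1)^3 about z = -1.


Step 1: Write the numerator in powers of (z + 1): 5z - 6 = 5(z + 1) + (5*(-1) - 6) = 5(z + 1) - 11
Step 2: Divide by (z + 1)^3: f(z) = -11(z + 1)^(-3) + 5(z + 1)^(-2)
Step 3: This finite sum is the Laurent series of f about z = -1.
Step 4: Coefficient of (z + 1)^(-3) = 5*(-1) - 6 = -11

-11


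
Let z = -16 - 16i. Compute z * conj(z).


Step 1: conj(z) = -16 + 16i
Step 2: z * conj(z) = (-16)^2 + (-16)^2
Step 3: = 256 + 256 = 512

512


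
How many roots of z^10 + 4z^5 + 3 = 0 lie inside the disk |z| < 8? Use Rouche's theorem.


Step 1: On |z| = 8 the three terms have sizes |z^10| = 8^10 = 1073741824, |4z^5| = 4*8^5 = 131072, |3| = 3
Step 2: The dominant term is g(z) = z^10; let h(z) = 4z^5 + 3 so f = g + h
Step 3: On |z| = 8: |g| = 1073741824 and |h| <= 131072 + 3 = 131075
Step 4: Since 1073741824 > 131075, |h| < |g| on |z| = 8, so by Rouche f has the same number of zeros as g inside |z| < 8
Step 5: g(z) = z^10 has 10 zeros (all at the origin) inside |z| < 8. Answer = 10

10


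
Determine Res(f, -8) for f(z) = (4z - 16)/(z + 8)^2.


Step 1: Pole of order 2 at z = -8
Step 2: Res = lim d/dz [(z + 8)^2 * f(z)] as z -> -8
Step 3: (z + 8)^2 * f(z) = 4z - 16
Step 4: d/dz[4z - 16] = 4

4


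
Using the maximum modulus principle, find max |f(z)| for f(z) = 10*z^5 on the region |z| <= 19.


Step 1: On |z| = 19, |f(z)| = 10 * |z|^5 = 10 * 19^5
Step 2: By maximum modulus principle, maximum is on boundary.
Step 3: Maximum = 10 * 2476099 = 24760990

24760990


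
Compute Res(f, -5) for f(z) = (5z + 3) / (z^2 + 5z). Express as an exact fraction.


Step 1: Q(z) = z^2 + 5z = (z + 5)(z)
Step 2: Q'(z) = 2z + 5
Step 3: Q'(-5) = -5, P(-5) = -22
Step 4: Res = P(-5)/Q'(-5) = -22/(-5) = 22/5

22/5


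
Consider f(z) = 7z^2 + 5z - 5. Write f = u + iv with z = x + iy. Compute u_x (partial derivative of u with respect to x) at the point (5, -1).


Step 1: f(z) = 7(x+iy)^2 + 5(x+iy) - 5
Step 2: u = 7(x^2 - y^2) + 5x - 5
Step 3: u_x = 14x + 5
Step 4: At (5, -1): u_x = 70 + 5 = 75

75


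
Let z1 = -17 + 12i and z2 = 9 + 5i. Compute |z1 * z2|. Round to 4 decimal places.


Step 1: |z1| = sqrt((-17)^2 + 12^2) = sqrt(433)
Step 2: |z2| = sqrt(9^2 + 5^2) = sqrt(106)
Step 3: |z1*z2| = |z1|*|z2| = sqrt(433) * sqrt(106) = sqrt(433 * 106) = sqrt(45898)
Step 4: = 214.2382

214.2382


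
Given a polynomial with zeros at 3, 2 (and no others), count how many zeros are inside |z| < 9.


Step 1: Check each root:
  z = 3: |3| = 3 < 9
  z = 2: |2| = 2 < 9
Step 2: Count = 2

2


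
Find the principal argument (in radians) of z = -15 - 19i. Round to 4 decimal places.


Step 1: z = -15 - 19i
Step 2: arg(z) = atan2(-19, -15)
Step 3: arg(z) = -2.2391

-2.2391


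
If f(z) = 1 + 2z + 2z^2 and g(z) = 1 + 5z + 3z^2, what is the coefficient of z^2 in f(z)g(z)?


Step 1: z^2 term in f*g comes from: (1)*(3z^2) + (2z)*(5z) + (2z^2)*(1)
Step 2: = 3 + 10 + 2
Step 3: = 15

15


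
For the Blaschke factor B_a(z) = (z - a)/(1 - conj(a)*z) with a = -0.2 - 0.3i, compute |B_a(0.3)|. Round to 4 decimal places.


Step 1: Numerator z0 - a = 0.3 - (-0.2 - 0.3i) = 0.5 + 0.3i
Step 2: Denominator 1 - conj(a)*z0 = 1 - (-0.2 + 0.3i)*0.3 = 1.06 - 0.09i
Step 3: |z0 - a|^2 = 0.5^2 + 0.3^2 = 0.34; |1 - conj(a)*z0|^2 = 1.06^2 + (-0.09)^2 = 1.1317
Step 4: |B_a(0.3)| = sqrt(0.34 / 1.1317) = sqrt(0.300433)
Step 5: = 0.5481

0.5481


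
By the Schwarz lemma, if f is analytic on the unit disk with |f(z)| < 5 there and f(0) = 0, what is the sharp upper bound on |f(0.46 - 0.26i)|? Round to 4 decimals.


Step 1: g = f/5 maps D -> D with g(0) = 0, so by the Schwarz lemma |g(z)| <= |z|, i.e. |f(z)| <= 5|z|; this is sharp (f(z) = 5z).
Step 2: |z0|^2 = 0.46^2 + (-0.26)^2 = 0.2792
Step 3: |z0| = sqrt(0.2792) = 0.528394
Step 4: Best bound = 5 * |z0| = 5 * 0.528394 = 2.642

2.642


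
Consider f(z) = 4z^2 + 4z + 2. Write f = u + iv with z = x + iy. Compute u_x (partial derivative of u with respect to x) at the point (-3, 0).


Step 1: f(z) = 4(x+iy)^2 + 4(x+iy) + 2
Step 2: u = 4(x^2 - y^2) + 4x + 2
Step 3: u_x = 8x + 4
Step 4: At (-3, 0): u_x = -24 + 4 = -20

-20


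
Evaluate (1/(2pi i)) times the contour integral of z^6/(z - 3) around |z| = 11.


Step 1: f(z) = z^6, a = 3 is inside |z| = 11
Step 2: By Cauchy integral formula: (1/(2pi*i)) * integral = f(a)
Step 3: f(3) = 3^6 = 729

729


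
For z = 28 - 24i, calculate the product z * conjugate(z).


Step 1: conj(z) = 28 + 24i
Step 2: z * conj(z) = 28^2 + (-24)^2
Step 3: = 784 + 576 = 1360

1360


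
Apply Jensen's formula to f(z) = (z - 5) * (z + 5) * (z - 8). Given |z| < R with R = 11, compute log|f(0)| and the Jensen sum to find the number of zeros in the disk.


Jensen's formula: (1/2pi)*integral log|f(Re^it)|dt = log|f(0)| + sum_{|a_k|<R} log(R/|a_k|)
Step 1: f(0) = (-5) * 5 * (-8) = 200
Step 2: log|f(0)| = log|5| + log|-5| + log|8| = 5.2983
Step 3: Zeros inside |z| < 11: 5, -5, 8
Step 4: Jensen sum = log(11/5) + log(11/5) + log(11/8) = 1.8954
Step 5: n(R) = number of terms in the Jensen sum = count of zeros inside |z| < 11 = 3

3


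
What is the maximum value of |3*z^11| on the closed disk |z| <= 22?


Step 1: On |z| = 22, |f(z)| = 3 * |z|^11 = 3 * 22^11
Step 2: By maximum modulus principle, maximum is on boundary.
Step 3: Maximum = 3 * 584318301411328 = 1752954904233984

1752954904233984


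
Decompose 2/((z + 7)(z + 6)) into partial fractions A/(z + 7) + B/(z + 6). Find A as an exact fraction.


Step 1: Multiply both sides by (z + 7) and set z = -7
Step 2: A = 2 / (-7 + 6)
Step 3: A = 2 / (-1)
Step 4: A = -2

-2


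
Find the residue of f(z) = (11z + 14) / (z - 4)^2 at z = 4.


Step 1: Pole of order 2 at z = 4
Step 2: Res = lim d/dz [(z - 4)^2 * f(z)] as z -> 4
Step 3: (z - 4)^2 * f(z) = 11z + 14
Step 4: d/dz[11z + 14] = 11

11


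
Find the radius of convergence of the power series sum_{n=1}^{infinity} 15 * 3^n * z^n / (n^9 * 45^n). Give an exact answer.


Step 1: General term a_n = 15 * 3^n / (n^9 * 45^n)
Step 2: By the root test, |a_n|^(1/n) = 15^(1/n) * 3 / (n^(9/n) * 45) -> 3/45 as n -> infinity (since 15^(1/n) -> 1 and n^(9/n) -> 1)
Step 3: R = 1/lim|a_n|^(1/n) = 45/3 = 15

15


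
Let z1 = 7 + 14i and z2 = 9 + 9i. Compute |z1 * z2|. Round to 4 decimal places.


Step 1: |z1| = sqrt(7^2 + 14^2) = sqrt(245)
Step 2: |z2| = sqrt(9^2 + 9^2) = sqrt(162)
Step 3: |z1*z2| = |z1|*|z2| = sqrt(245) * sqrt(162) = sqrt(245 * 162) = sqrt(39690)
Step 4: = 199.2235

199.2235


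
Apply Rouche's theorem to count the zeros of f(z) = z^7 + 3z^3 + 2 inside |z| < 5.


Step 1: On |z| = 5 the three terms have sizes |z^7| = 5^7 = 78125, |3z^3| = 3*5^3 = 375, |2| = 2
Step 2: The dominant term is g(z) = z^7; let h(z) = 3z^3 + 2 so f = g + h
Step 3: On |z| = 5: |g| = 78125 and |h| <= 375 + 2 = 377
Step 4: Since 78125 > 377, |h| < |g| on |z| = 5, so by Rouche f has the same number of zeros as g inside |z| < 5
Step 5: g(z) = z^7 has 7 zeros (all at the origin) inside |z| < 5. Answer = 7

7


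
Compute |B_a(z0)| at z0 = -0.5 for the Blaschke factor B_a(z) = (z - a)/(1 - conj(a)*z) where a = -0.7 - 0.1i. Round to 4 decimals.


Step 1: Numerator z0 - a = -0.5 - (-0.7 - 0.1i) = 0.2 + 0.1i
Step 2: Denominator 1 - conj(a)*z0 = 1 - (-0.7 + 0.1i)*(-0.5) = 0.65 + 0.05i
Step 3: |z0 - a|^2 = 0.2^2 + 0.1^2 = 0.05; |1 - conj(a)*z0|^2 = 0.65^2 + 0.05^2 = 0.425
Step 4: |B_a(-0.5)| = sqrt(0.05 / 0.425) = sqrt(0.117647)
Step 5: = 0.343

0.343


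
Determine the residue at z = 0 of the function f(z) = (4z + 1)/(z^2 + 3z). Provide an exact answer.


Step 1: Q(z) = z^2 + 3z = (z)(z + 3)
Step 2: Q'(z) = 2z + 3
Step 3: Q'(0) = 3, P(0) = 1
Step 4: Res = P(0)/Q'(0) = 1/3 = 1/3

1/3


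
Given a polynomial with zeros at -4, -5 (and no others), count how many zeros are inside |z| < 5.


Step 1: Check each root:
  z = -4: |-4| = 4 < 5
  z = -5: |-5| = 5 >= 5
Step 2: Count = 1

1


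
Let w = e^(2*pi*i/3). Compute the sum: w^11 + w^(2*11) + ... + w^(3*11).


Step 1: The sum sum_{j=1}^{n} w^(k*j) equals n if n | k, else 0.
Step 2: Here n = 3, k = 11
Step 3: Does n divide k? 3 | 11 -> False
Step 4: Sum = 0

0


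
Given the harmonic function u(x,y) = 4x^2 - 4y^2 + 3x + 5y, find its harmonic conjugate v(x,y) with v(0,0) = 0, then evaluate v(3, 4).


Step 1: v_x = -u_y = 8y - 5
Step 2: v_y = u_x = 8x + 3
Step 3: v = 8xy - 5x + 3y + C
Step 4: v(0,0) = 0 => C = 0
Step 5: v(3, 4) = 93

93


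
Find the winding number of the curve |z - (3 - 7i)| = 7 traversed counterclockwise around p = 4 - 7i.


Step 1: Center c = (3, -7), radius = 7
Step 2: |p - c|^2 = 1^2 + 0^2 = 1
Step 3: r^2 = 49
Step 4: |p-c| < r so winding number = 1

1


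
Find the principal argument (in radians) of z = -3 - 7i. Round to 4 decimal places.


Step 1: z = -3 - 7i
Step 2: arg(z) = atan2(-7, -3)
Step 3: arg(z) = -1.9757

-1.9757


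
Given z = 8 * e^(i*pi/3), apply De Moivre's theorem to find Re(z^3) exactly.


Step 1: By De Moivre's theorem, z^3 = 8^3 * e^(i*3*pi/3) = 512 * (cos(pi) + i*sin(pi))
Step 2: |z|^3 = 8^3 = 512
Step 3: The angle pi already lies in [0, 2*pi)
Step 4: cos(pi) = -1
Step 5: Re(z^3) = 512 * (-1) = -512

-512


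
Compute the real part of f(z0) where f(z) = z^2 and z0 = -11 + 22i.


Step 1: z0 = -11 + 22i
Step 2: z0^2 = (-11)^2 - 22^2 - 484i
Step 3: real part = 121 - 484 = -363

-363


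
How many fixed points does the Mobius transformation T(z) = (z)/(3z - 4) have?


Step 1: Fixed points satisfy T(z) = z
Step 2: 3z^2 - 5z = 0
Step 3: Discriminant = (-5)^2 - 4*3*0 = 25
Step 4: Number of fixed points = 2

2


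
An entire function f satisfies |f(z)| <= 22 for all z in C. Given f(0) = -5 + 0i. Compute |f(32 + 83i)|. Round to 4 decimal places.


Step 1: By Liouville's theorem, a bounded entire function is constant.
Step 2: f(z) = f(0) = -5 + 0i for all z.
Step 3: |f(w)| = |-5 + 0i| = sqrt(25 + 0)
Step 4: = 5.0

5.0


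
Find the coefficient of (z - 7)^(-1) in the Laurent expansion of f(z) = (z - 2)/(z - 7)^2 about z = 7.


Step 1: Write the numerator in powers of (z - 7): z - 2 = (z - 7) + (1*7 - 2) = (z - 7) + 5
Step 2: Divide by (z - 7)^2: f(z) = 5(z - 7)^(-2) + (z - 7)^(-1)
Step 3: This finite sum is the Laurent series of f about z = 7.
Step 4: Coefficient of (z - 7)^(-1) = coefficient of (z - 7) in the re-centred numerator = 1

1


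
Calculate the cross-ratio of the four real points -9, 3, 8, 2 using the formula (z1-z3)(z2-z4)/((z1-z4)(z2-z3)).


Step 1: (z1-z3)(z2-z4) = (-17) * 1 = -17
Step 2: (z1-z4)(z2-z3) = (-11) * (-5) = 55
Step 3: Cross-ratio = -17/55 = -17/55

-17/55


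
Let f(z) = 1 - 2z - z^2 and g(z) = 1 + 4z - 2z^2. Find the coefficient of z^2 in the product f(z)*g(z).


Step 1: z^2 term in f*g comes from: (1)*(-2z^2) + (-2z)*(4z) + (-z^2)*(1)
Step 2: = -2 - 8 - 1
Step 3: = -11

-11


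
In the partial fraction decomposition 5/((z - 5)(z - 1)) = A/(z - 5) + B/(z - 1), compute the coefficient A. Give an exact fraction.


Step 1: Multiply both sides by (z - 5) and set z = 5
Step 2: A = 5 / (5 - 1)
Step 3: A = 5 / 4
Step 4: A = 5/4

5/4


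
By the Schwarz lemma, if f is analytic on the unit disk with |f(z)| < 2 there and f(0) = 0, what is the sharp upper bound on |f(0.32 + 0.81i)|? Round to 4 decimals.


Step 1: g = f/2 maps D -> D with g(0) = 0, so by the Schwarz lemma |g(z)| <= |z|, i.e. |f(z)| <= 2|z|; this is sharp (f(z) = 2z).
Step 2: |z0|^2 = 0.32^2 + 0.81^2 = 0.7585
Step 3: |z0| = sqrt(0.7585) = 0.870919
Step 4: Best bound = 2 * |z0| = 2 * 0.870919 = 1.7418

1.7418


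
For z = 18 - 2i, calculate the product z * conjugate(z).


Step 1: conj(z) = 18 + 2i
Step 2: z * conj(z) = 18^2 + (-2)^2
Step 3: = 324 + 4 = 328

328


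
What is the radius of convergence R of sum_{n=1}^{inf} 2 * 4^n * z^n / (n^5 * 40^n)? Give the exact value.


Step 1: General term a_n = 2 * 4^n / (n^5 * 40^n)
Step 2: By the root test, |a_n|^(1/n) = 2^(1/n) * 4 / (n^(5/n) * 40) -> 4/40 as n -> infinity (since 2^(1/n) -> 1 and n^(5/n) -> 1)
Step 3: R = 1/lim|a_n|^(1/n) = 40/4 = 10

10


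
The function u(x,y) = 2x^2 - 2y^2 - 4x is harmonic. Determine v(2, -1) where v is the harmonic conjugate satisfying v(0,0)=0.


Step 1: v_x = -u_y = 4y + 0
Step 2: v_y = u_x = 4x - 4
Step 3: v = 4xy - 4y + C
Step 4: v(0,0) = 0 => C = 0
Step 5: v(2, -1) = -4

-4


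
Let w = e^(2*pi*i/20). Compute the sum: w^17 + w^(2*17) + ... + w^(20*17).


Step 1: The sum sum_{j=1}^{n} w^(k*j) equals n if n | k, else 0.
Step 2: Here n = 20, k = 17
Step 3: Does n divide k? 20 | 17 -> False
Step 4: Sum = 0

0


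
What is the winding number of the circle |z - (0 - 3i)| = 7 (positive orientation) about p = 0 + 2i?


Step 1: Center c = (0, -3), radius = 7
Step 2: |p - c|^2 = 0^2 + 5^2 = 25
Step 3: r^2 = 49
Step 4: |p-c| < r so winding number = 1

1


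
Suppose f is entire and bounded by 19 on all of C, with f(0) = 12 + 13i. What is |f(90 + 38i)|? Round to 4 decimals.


Step 1: By Liouville's theorem, a bounded entire function is constant.
Step 2: f(z) = f(0) = 12 + 13i for all z.
Step 3: |f(w)| = |12 + 13i| = sqrt(144 + 169)
Step 4: = 17.6918

17.6918


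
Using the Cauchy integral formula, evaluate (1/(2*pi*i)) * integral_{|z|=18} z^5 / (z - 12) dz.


Step 1: f(z) = z^5, a = 12 is inside |z| = 18
Step 2: By Cauchy integral formula: (1/(2pi*i)) * integral = f(a)
Step 3: f(12) = 12^5 = 248832

248832


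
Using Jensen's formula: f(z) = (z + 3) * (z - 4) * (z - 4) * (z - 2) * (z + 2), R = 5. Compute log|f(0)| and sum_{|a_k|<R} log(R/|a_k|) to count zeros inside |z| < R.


Jensen's formula: (1/2pi)*integral log|f(Re^it)|dt = log|f(0)| + sum_{|a_k|<R} log(R/|a_k|)
Step 1: f(0) = 3 * (-4) * (-4) * (-2) * 2 = -192
Step 2: log|f(0)| = log|-3| + log|4| + log|4| + log|2| + log|-2| = 5.2575
Step 3: Zeros inside |z| < 5: -3, 4, 4, 2, -2
Step 4: Jensen sum = log(5/3) + log(5/4) + log(5/4) + log(5/2) + log(5/2) = 2.7897
Step 5: n(R) = number of terms in the Jensen sum = count of zeros inside |z| < 5 = 5

5


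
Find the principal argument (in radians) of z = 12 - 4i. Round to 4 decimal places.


Step 1: z = 12 - 4i
Step 2: arg(z) = atan2(-4, 12)
Step 3: arg(z) = -0.3218

-0.3218


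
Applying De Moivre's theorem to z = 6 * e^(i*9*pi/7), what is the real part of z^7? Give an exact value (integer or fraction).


Step 1: By De Moivre's theorem, z^7 = 6^7 * e^(i*7*9*pi/7) = 279936 * (cos(9*pi) + i*sin(9*pi))
Step 2: |z|^7 = 6^7 = 279936
Step 3: Reduce the angle mod 2*pi: 9*pi - 8*pi = pi
Step 4: cos(pi) = -1
Step 5: Re(z^7) = 279936 * (-1) = -279936

-279936


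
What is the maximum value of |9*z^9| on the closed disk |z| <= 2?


Step 1: On |z| = 2, |f(z)| = 9 * |z|^9 = 9 * 2^9
Step 2: By maximum modulus principle, maximum is on boundary.
Step 3: Maximum = 9 * 512 = 4608

4608


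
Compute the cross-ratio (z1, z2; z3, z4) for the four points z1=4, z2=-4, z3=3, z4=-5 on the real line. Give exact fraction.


Step 1: (z1-z3)(z2-z4) = 1 * 1 = 1
Step 2: (z1-z4)(z2-z3) = 9 * (-7) = -63
Step 3: Cross-ratio = -1/63 = -1/63

-1/63


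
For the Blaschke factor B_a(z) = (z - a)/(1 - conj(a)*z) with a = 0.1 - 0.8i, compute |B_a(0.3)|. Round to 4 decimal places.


Step 1: Numerator z0 - a = 0.3 - (0.1 - 0.8i) = 0.2 + 0.8i
Step 2: Denominator 1 - conj(a)*z0 = 1 - (0.1 + 0.8i)*0.3 = 0.97 - 0.24i
Step 3: |z0 - a|^2 = 0.2^2 + 0.8^2 = 0.68; |1 - conj(a)*z0|^2 = 0.97^2 + (-0.24)^2 = 0.9985
Step 4: |B_a(0.3)| = sqrt(0.68 / 0.9985) = sqrt(0.681022)
Step 5: = 0.8252

0.8252


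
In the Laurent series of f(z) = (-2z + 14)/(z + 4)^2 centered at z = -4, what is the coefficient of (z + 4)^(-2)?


Step 1: Write the numerator in powers of (z + 4): -2z + 14 = -2(z + 4) + (-2*(-4) + 14) = -2(z + 4) + 22
Step 2: Divide by (z + 4)^2: f(z) = 22(z + 4)^(-2) - 2(z + 4)^(-1)
Step 3: This finite sum is the Laurent series of f about z = -4.
Step 4: Coefficient of (z + 4)^(-2) = -2*(-4) + 14 = 22

22


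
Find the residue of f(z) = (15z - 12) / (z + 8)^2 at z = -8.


Step 1: Pole of order 2 at z = -8
Step 2: Res = lim d/dz [(z + 8)^2 * f(z)] as z -> -8
Step 3: (z + 8)^2 * f(z) = 15z - 12
Step 4: d/dz[15z - 12] = 15

15


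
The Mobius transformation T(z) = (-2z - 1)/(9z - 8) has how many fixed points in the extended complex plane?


Step 1: Fixed points satisfy T(z) = z
Step 2: 9z^2 - 6z + 1 = 0
Step 3: Discriminant = (-6)^2 - 4*9*1 = 0
Step 4: Number of fixed points = 1

1


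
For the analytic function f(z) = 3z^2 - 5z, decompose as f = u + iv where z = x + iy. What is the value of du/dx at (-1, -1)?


Step 1: f(z) = 3(x+iy)^2 - 5(x+iy) + 0
Step 2: u = 3(x^2 - y^2) - 5x + 0
Step 3: u_x = 6x - 5
Step 4: At (-1, -1): u_x = -6 - 5 = -11

-11


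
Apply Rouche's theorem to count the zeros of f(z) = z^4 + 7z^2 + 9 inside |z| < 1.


Step 1: On |z| = 1 the three terms have sizes |z^4| = 1^4 = 1, |7z^2| = 7*1^2 = 7, |9| = 9
Step 2: The dominant term is g(z) = 9; let h(z) = z^4 + 7z^2 so f = g + h
Step 3: On |z| = 1: |g| = 9 and |h| <= 1 + 7 = 8
Step 4: Since 9 > 8, |h| < |g| on |z| = 1, so by Rouche f has the same number of zeros as g inside |z| < 1
Step 5: g(z) = 9 is a nonzero constant with no zeros inside |z| < 1. Answer = 0

0


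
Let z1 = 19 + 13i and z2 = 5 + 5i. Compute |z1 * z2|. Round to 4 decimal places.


Step 1: |z1| = sqrt(19^2 + 13^2) = sqrt(530)
Step 2: |z2| = sqrt(5^2 + 5^2) = sqrt(50)
Step 3: |z1*z2| = |z1|*|z2| = sqrt(530) * sqrt(50) = sqrt(530 * 50) = sqrt(26500)
Step 4: = 162.7882

162.7882


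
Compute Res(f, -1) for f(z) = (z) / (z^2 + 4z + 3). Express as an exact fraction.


Step 1: Q(z) = z^2 + 4z + 3 = (z + 1)(z + 3)
Step 2: Q'(z) = 2z + 4
Step 3: Q'(-1) = 2, P(-1) = -1
Step 4: Res = P(-1)/Q'(-1) = -1/2 = -1/2

-1/2


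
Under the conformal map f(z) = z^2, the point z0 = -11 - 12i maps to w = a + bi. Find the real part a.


Step 1: z0 = -11 - 12i
Step 2: z0^2 = (-11)^2 - (-12)^2 + 264i
Step 3: real part = 121 - 144 = -23

-23


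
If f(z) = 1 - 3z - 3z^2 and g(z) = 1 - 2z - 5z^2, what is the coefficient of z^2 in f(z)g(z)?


Step 1: z^2 term in f*g comes from: (1)*(-5z^2) + (-3z)*(-2z) + (-3z^2)*(1)
Step 2: = -5 + 6 - 3
Step 3: = -2

-2


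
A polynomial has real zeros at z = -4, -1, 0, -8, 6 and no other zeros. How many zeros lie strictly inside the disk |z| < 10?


Step 1: Check each root:
  z = -4: |-4| = 4 < 10
  z = -1: |-1| = 1 < 10
  z = 0: |0| = 0 < 10
  z = -8: |-8| = 8 < 10
  z = 6: |6| = 6 < 10
Step 2: Count = 5

5


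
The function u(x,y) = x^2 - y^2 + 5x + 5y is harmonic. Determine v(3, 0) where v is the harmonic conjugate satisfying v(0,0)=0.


Step 1: v_x = -u_y = 2y - 5
Step 2: v_y = u_x = 2x + 5
Step 3: v = 2xy - 5x + 5y + C
Step 4: v(0,0) = 0 => C = 0
Step 5: v(3, 0) = -15

-15


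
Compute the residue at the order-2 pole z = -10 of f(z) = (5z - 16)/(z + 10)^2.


Step 1: Pole of order 2 at z = -10
Step 2: Res = lim d/dz [(z + 10)^2 * f(z)] as z -> -10
Step 3: (z + 10)^2 * f(z) = 5z - 16
Step 4: d/dz[5z - 16] = 5

5


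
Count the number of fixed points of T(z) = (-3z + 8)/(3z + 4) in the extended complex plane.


Step 1: Fixed points satisfy T(z) = z
Step 2: 3z^2 + 7z - 8 = 0
Step 3: Discriminant = 7^2 - 4*3*(-8) = 145
Step 4: Number of fixed points = 2

2


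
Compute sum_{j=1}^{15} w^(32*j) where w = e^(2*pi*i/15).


Step 1: The sum sum_{j=1}^{n} w^(k*j) equals n if n | k, else 0.
Step 2: Here n = 15, k = 32
Step 3: Does n divide k? 15 | 32 -> False
Step 4: Sum = 0

0


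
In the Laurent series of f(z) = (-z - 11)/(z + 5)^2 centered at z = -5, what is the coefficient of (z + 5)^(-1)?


Step 1: Write the numerator in powers of (z + 5): -z - 11 = -(z + 5) + (-1*(-5) - 11) = -(z + 5) - 6
Step 2: Divide by (z + 5)^2: f(z) = -6(z + 5)^(-2) - (z + 5)^(-1)
Step 3: This finite sum is the Laurent series of f about z = -5.
Step 4: Coefficient of (z + 5)^(-1) = coefficient of (z + 5) in the re-centred numerator = -1

-1


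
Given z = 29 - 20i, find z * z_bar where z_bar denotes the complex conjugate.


Step 1: conj(z) = 29 + 20i
Step 2: z * conj(z) = 29^2 + (-20)^2
Step 3: = 841 + 400 = 1241

1241


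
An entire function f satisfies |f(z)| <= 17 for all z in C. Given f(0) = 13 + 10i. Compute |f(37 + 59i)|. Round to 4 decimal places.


Step 1: By Liouville's theorem, a bounded entire function is constant.
Step 2: f(z) = f(0) = 13 + 10i for all z.
Step 3: |f(w)| = |13 + 10i| = sqrt(169 + 100)
Step 4: = 16.4012

16.4012


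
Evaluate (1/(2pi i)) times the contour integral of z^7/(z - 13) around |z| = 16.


Step 1: f(z) = z^7, a = 13 is inside |z| = 16
Step 2: By Cauchy integral formula: (1/(2pi*i)) * integral = f(a)
Step 3: f(13) = 13^7 = 62748517

62748517


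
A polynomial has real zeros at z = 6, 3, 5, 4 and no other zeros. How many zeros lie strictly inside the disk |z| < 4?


Step 1: Check each root:
  z = 6: |6| = 6 >= 4
  z = 3: |3| = 3 < 4
  z = 5: |5| = 5 >= 4
  z = 4: |4| = 4 >= 4
Step 2: Count = 1

1
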